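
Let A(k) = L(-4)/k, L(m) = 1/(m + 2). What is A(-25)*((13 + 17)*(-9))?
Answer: -27/5 ≈ -5.4000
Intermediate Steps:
L(m) = 1/(2 + m)
A(k) = -1/(2*k) (A(k) = 1/((2 - 4)*k) = 1/((-2)*k) = -1/(2*k))
A(-25)*((13 + 17)*(-9)) = (-1/2/(-25))*((13 + 17)*(-9)) = (-1/2*(-1/25))*(30*(-9)) = (1/50)*(-270) = -27/5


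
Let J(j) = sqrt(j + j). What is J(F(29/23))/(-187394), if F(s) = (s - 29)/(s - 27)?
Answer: -sqrt(11803)/13867156 ≈ -7.8345e-6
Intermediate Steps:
F(s) = (-29 + s)/(-27 + s)
J(j) = sqrt(2)*sqrt(j) (J(j) = sqrt(2*j) = sqrt(2)*sqrt(j))
J(F(29/23))/(-187394) = (sqrt(2)*sqrt((-29 + 29/23)/(-27 + 29/23)))/(-187394) = (sqrt(2)*sqrt((-29 + 29*(1/23))/(-27 + 29*(1/23))))*(-1/187394) = (sqrt(2)*sqrt((-29 + 29/23)/(-27 + 29/23)))*(-1/187394) = (sqrt(2)*sqrt(-638/23/(-592/23)))*(-1/187394) = (sqrt(2)*sqrt(-23/592*(-638/23)))*(-1/187394) = (sqrt(2)*sqrt(319/296))*(-1/187394) = (sqrt(2)*(sqrt(23606)/148))*(-1/187394) = (sqrt(11803)/74)*(-1/187394) = -sqrt(11803)/13867156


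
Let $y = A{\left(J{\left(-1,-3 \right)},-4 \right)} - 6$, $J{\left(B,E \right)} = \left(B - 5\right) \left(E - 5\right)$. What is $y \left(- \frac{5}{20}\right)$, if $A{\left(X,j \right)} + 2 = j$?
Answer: $3$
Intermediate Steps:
$J{\left(B,E \right)} = \left(-5 + B\right) \left(-5 + E\right)$
$A{\left(X,j \right)} = -2 + j$
$y = -12$ ($y = \left(-2 - 4\right) - 6 = -6 - 6 = -12$)
$y \left(- \frac{5}{20}\right) = - 12 \left(- \frac{5}{20}\right) = - 12 \left(\left(-5\right) \frac{1}{20}\right) = \left(-12\right) \left(- \frac{1}{4}\right) = 3$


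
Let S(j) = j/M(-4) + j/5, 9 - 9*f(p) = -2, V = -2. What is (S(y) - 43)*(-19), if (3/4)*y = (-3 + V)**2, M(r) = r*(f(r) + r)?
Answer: 1900/3 ≈ 633.33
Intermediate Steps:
f(p) = 11/9 (f(p) = 1 - 1/9*(-2) = 1 + 2/9 = 11/9)
M(r) = r*(11/9 + r)
y = 100/3 (y = 4*(-3 - 2)**2/3 = (4/3)*(-5)**2 = (4/3)*25 = 100/3 ≈ 33.333)
S(j) = 29*j/100 (S(j) = j/(((1/9)*(-4)*(11 + 9*(-4)))) + j/5 = j/(((1/9)*(-4)*(11 - 36))) + j*(1/5) = j/(((1/9)*(-4)*(-25))) + j/5 = j/(100/9) + j/5 = j*(9/100) + j/5 = 9*j/100 + j/5 = 29*j/100)
(S(y) - 43)*(-19) = ((29/100)*(100/3) - 43)*(-19) = (29/3 - 43)*(-19) = -100/3*(-19) = 1900/3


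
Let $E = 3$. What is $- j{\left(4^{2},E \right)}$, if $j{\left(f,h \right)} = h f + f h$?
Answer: $-96$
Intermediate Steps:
$j{\left(f,h \right)} = 2 f h$ ($j{\left(f,h \right)} = f h + f h = 2 f h$)
$- j{\left(4^{2},E \right)} = - 2 \cdot 4^{2} \cdot 3 = - 2 \cdot 16 \cdot 3 = \left(-1\right) 96 = -96$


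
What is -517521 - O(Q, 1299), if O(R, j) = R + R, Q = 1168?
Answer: -519857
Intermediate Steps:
O(R, j) = 2*R
-517521 - O(Q, 1299) = -517521 - 2*1168 = -517521 - 1*2336 = -517521 - 2336 = -519857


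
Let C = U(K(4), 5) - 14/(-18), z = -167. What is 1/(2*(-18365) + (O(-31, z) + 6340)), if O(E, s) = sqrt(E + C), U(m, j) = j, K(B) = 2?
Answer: -273510/8311969127 - 3*I*sqrt(227)/8311969127 ≈ -3.2906e-5 - 5.4379e-9*I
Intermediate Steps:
C = 52/9 (C = 5 - 14/(-18) = 5 - 14*(-1)/18 = 5 - 1*(-7/9) = 5 + 7/9 = 52/9 ≈ 5.7778)
O(E, s) = sqrt(52/9 + E) (O(E, s) = sqrt(E + 52/9) = sqrt(52/9 + E))
1/(2*(-18365) + (O(-31, z) + 6340)) = 1/(2*(-18365) + (sqrt(52 + 9*(-31))/3 + 6340)) = 1/(-36730 + (sqrt(52 - 279)/3 + 6340)) = 1/(-36730 + (sqrt(-227)/3 + 6340)) = 1/(-36730 + ((I*sqrt(227))/3 + 6340)) = 1/(-36730 + (I*sqrt(227)/3 + 6340)) = 1/(-36730 + (6340 + I*sqrt(227)/3)) = 1/(-30390 + I*sqrt(227)/3)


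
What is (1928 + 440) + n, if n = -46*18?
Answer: 1540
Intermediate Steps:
n = -828
(1928 + 440) + n = (1928 + 440) - 828 = 2368 - 828 = 1540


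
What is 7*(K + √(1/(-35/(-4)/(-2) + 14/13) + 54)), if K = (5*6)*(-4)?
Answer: -840 + √128926/7 ≈ -788.71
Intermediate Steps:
K = -120 (K = 30*(-4) = -120)
7*(K + √(1/(-35/(-4)/(-2) + 14/13) + 54)) = 7*(-120 + √(1/(-35/(-4)/(-2) + 14/13) + 54)) = 7*(-120 + √(1/(-35*(-¼)*(-½) + 14*(1/13)) + 54)) = 7*(-120 + √(1/((35/4)*(-½) + 14/13) + 54)) = 7*(-120 + √(1/(-35/8 + 14/13) + 54)) = 7*(-120 + √(1/(-343/104) + 54)) = 7*(-120 + √(-104/343 + 54)) = 7*(-120 + √(18418/343)) = 7*(-120 + √128926/49) = -840 + √128926/7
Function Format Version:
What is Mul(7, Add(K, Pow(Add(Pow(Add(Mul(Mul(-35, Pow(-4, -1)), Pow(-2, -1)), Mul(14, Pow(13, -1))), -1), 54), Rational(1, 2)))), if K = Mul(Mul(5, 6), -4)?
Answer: Add(-840, Mul(Rational(1, 7), Pow(128926, Rational(1, 2)))) ≈ -788.71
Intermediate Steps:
K = -120 (K = Mul(30, -4) = -120)
Mul(7, Add(K, Pow(Add(Pow(Add(Mul(Mul(-35, Pow(-4, -1)), Pow(-2, -1)), Mul(14, Pow(13, -1))), -1), 54), Rational(1, 2)))) = Mul(7, Add(-120, Pow(Add(Pow(Add(Mul(Mul(-35, Pow(-4, -1)), Pow(-2, -1)), Mul(14, Pow(13, -1))), -1), 54), Rational(1, 2)))) = Mul(7, Add(-120, Pow(Add(Pow(Add(Mul(Mul(-35, Rational(-1, 4)), Rational(-1, 2)), Mul(14, Rational(1, 13))), -1), 54), Rational(1, 2)))) = Mul(7, Add(-120, Pow(Add(Pow(Add(Mul(Rational(35, 4), Rational(-1, 2)), Rational(14, 13)), -1), 54), Rational(1, 2)))) = Mul(7, Add(-120, Pow(Add(Pow(Add(Rational(-35, 8), Rational(14, 13)), -1), 54), Rational(1, 2)))) = Mul(7, Add(-120, Pow(Add(Pow(Rational(-343, 104), -1), 54), Rational(1, 2)))) = Mul(7, Add(-120, Pow(Add(Rational(-104, 343), 54), Rational(1, 2)))) = Mul(7, Add(-120, Pow(Rational(18418, 343), Rational(1, 2)))) = Mul(7, Add(-120, Mul(Rational(1, 49), Pow(128926, Rational(1, 2))))) = Add(-840, Mul(Rational(1, 7), Pow(128926, Rational(1, 2))))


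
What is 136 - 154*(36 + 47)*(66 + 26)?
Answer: -1175808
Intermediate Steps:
136 - 154*(36 + 47)*(66 + 26) = 136 - 12782*92 = 136 - 154*7636 = 136 - 1175944 = -1175808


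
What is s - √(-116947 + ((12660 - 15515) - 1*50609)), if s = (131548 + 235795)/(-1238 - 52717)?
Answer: -367343/53955 - I*√170411 ≈ -6.8083 - 412.81*I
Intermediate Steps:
s = -367343/53955 (s = 367343/(-53955) = 367343*(-1/53955) = -367343/53955 ≈ -6.8083)
s - √(-116947 + ((12660 - 15515) - 1*50609)) = -367343/53955 - √(-116947 + ((12660 - 15515) - 1*50609)) = -367343/53955 - √(-116947 + (-2855 - 50609)) = -367343/53955 - √(-116947 - 53464) = -367343/53955 - √(-170411) = -367343/53955 - I*√170411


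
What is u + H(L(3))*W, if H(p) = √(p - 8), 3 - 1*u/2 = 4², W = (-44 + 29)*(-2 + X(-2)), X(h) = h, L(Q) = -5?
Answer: -26 + 60*I*√13 ≈ -26.0 + 216.33*I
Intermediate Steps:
W = 60 (W = (-44 + 29)*(-2 - 2) = -15*(-4) = 60)
u = -26 (u = 6 - 2*4² = 6 - 2*16 = 6 - 32 = -26)
H(p) = √(-8 + p)
u + H(L(3))*W = -26 + √(-8 - 5)*60 = -26 + √(-13)*60 = -26 + (I*√13)*60 = -26 + 60*I*√13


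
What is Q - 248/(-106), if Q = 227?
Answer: 12155/53 ≈ 229.34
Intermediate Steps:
Q - 248/(-106) = 227 - 248/(-106) = 227 - 248*(-1/106) = 227 + 124/53 = 12155/53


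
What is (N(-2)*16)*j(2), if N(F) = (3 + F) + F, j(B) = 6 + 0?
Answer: -96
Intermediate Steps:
j(B) = 6
N(F) = 3 + 2*F
(N(-2)*16)*j(2) = ((3 + 2*(-2))*16)*6 = ((3 - 4)*16)*6 = -1*16*6 = -16*6 = -96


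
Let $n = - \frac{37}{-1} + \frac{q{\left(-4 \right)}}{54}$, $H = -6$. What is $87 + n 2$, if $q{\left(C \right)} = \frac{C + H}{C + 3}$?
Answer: $\frac{4357}{27} \approx 161.37$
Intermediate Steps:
$q{\left(C \right)} = \frac{-6 + C}{3 + C}$ ($q{\left(C \right)} = \frac{C - 6}{C + 3} = \frac{-6 + C}{3 + C}$)
$n = \frac{1004}{27}$ ($n = - \frac{37}{-1} + \frac{\frac{1}{3 - 4} \left(-6 - 4\right)}{54} = \left(-37\right) \left(-1\right) + \frac{1}{-1} \left(-10\right) \frac{1}{54} = 37 + \left(-1\right) \left(-10\right) \frac{1}{54} = 37 + 10 \cdot \frac{1}{54} = 37 + \frac{5}{27} = \frac{1004}{27} \approx 37.185$)
$87 + n 2 = 87 + \frac{1004}{27} \cdot 2 = 87 + \frac{2008}{27} = \frac{4357}{27}$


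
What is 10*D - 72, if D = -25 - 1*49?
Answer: -812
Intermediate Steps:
D = -74 (D = -25 - 49 = -74)
10*D - 72 = 10*(-74) - 72 = -740 - 72 = -812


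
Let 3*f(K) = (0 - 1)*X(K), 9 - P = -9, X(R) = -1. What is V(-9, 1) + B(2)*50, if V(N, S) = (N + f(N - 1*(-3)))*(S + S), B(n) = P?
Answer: 2648/3 ≈ 882.67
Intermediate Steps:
P = 18 (P = 9 - 1*(-9) = 9 + 9 = 18)
f(K) = 1/3 (f(K) = ((0 - 1)*(-1))/3 = (-1*(-1))/3 = (1/3)*1 = 1/3)
B(n) = 18
V(N, S) = 2*S*(1/3 + N) (V(N, S) = (N + 1/3)*(S + S) = (1/3 + N)*(2*S) = 2*S*(1/3 + N))
V(-9, 1) + B(2)*50 = (2/3)*1*(1 + 3*(-9)) + 18*50 = (2/3)*1*(1 - 27) + 900 = (2/3)*1*(-26) + 900 = -52/3 + 900 = 2648/3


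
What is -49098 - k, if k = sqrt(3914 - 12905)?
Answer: -49098 - 9*I*sqrt(111) ≈ -49098.0 - 94.821*I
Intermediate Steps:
k = 9*I*sqrt(111) (k = sqrt(-8991) = 9*I*sqrt(111) ≈ 94.821*I)
-49098 - k = -49098 - 9*I*sqrt(111)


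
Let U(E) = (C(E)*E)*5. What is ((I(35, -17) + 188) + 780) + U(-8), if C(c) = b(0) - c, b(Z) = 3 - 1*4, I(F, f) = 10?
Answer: 698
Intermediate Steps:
b(Z) = -1 (b(Z) = 3 - 4 = -1)
C(c) = -1 - c
U(E) = 5*E*(-1 - E) (U(E) = ((-1 - E)*E)*5 = (E*(-1 - E))*5 = 5*E*(-1 - E))
((I(35, -17) + 188) + 780) + U(-8) = ((10 + 188) + 780) - 5*(-8)*(1 - 8) = (198 + 780) - 5*(-8)*(-7) = 978 - 280 = 698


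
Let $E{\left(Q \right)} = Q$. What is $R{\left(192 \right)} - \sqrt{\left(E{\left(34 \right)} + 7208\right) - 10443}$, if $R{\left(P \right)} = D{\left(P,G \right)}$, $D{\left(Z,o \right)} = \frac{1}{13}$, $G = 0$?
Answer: $\frac{1}{13} - i \sqrt{3201} \approx 0.076923 - 56.577 i$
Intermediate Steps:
$D{\left(Z,o \right)} = \frac{1}{13}$
$R{\left(P \right)} = \frac{1}{13}$
$R{\left(192 \right)} - \sqrt{\left(E{\left(34 \right)} + 7208\right) - 10443} = \frac{1}{13} - \sqrt{\left(34 + 7208\right) - 10443} = \frac{1}{13} - \sqrt{7242 - 10443} = \frac{1}{13} - \sqrt{-3201} = \frac{1}{13} - i \sqrt{3201}$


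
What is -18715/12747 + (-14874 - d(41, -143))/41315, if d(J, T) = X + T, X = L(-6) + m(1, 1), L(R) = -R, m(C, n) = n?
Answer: -961075511/526642305 ≈ -1.8249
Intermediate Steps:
X = 7 (X = -1*(-6) + 1 = 6 + 1 = 7)
d(J, T) = 7 + T
-18715/12747 + (-14874 - d(41, -143))/41315 = -18715/12747 + (-14874 - (7 - 143))/41315 = -18715*1/12747 + (-14874 - 1*(-136))*(1/41315) = -18715/12747 + (-14874 + 136)*(1/41315) = -18715/12747 - 14738*1/41315 = -18715/12747 - 14738/41315 = -961075511/526642305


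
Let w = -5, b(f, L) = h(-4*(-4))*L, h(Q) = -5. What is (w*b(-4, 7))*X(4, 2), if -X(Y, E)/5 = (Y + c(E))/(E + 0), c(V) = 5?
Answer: -7875/2 ≈ -3937.5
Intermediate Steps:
b(f, L) = -5*L
X(Y, E) = -5*(5 + Y)/E (X(Y, E) = -5*(Y + 5)/(E + 0) = -5*(5 + Y)/E)
(w*b(-4, 7))*X(4, 2) = (-(-25)*7)*(5*(-5 - 1*4)/2) = (-5*(-35))*(5*(½)*(-5 - 4)) = 175*(5*(½)*(-9)) = 175*(-45/2) = -7875/2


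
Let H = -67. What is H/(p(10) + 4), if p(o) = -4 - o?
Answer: 67/10 ≈ 6.7000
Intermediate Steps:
H/(p(10) + 4) = -67/((-4 - 1*10) + 4) = -67/((-4 - 10) + 4) = -67/(-14 + 4) = -67/(-10) = -⅒*(-67) = 67/10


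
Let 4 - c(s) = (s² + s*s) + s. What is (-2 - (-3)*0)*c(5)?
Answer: 102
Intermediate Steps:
c(s) = 4 - s - 2*s² (c(s) = 4 - ((s² + s*s) + s) = 4 - ((s² + s²) + s) = 4 - (2*s² + s) = 4 - (s + 2*s²) = 4 + (-s - 2*s²) = 4 - s - 2*s²)
(-2 - (-3)*0)*c(5) = (-2 - (-3)*0)*(4 - 1*5 - 2*5²) = (-2 - 3*0)*(4 - 5 - 2*25) = (-2 + 0)*(4 - 5 - 50) = -2*(-51) = 102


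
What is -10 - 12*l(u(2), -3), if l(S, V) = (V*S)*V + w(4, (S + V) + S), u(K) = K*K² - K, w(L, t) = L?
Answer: -706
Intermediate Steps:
u(K) = K³ - K
l(S, V) = 4 + S*V² (l(S, V) = (V*S)*V + 4 = (S*V)*V + 4 = S*V² + 4 = 4 + S*V²)
-10 - 12*l(u(2), -3) = -10 - 12*(4 + (2³ - 1*2)*(-3)²) = -10 - 12*(4 + (8 - 2)*9) = -10 - 12*(4 + 6*9) = -10 - 12*(4 + 54) = -10 - 12*58 = -10 - 696 = -706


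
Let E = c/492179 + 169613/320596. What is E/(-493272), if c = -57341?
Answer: -65096661491/77833694059494048 ≈ -8.3636e-7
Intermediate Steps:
E = 65096661491/157790618684 (E = -57341/492179 + 169613/320596 = 65096661491/157790618684 ≈ 0.41255)
E/(-493272) = (65096661491/157790618684)/(-493272) = (65096661491/157790618684)*(-1/493272) = -65096661491/77833694059494048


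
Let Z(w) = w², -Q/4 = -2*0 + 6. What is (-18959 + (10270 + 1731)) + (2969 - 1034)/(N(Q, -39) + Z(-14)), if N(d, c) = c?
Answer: -1090471/157 ≈ -6945.7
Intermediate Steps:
Q = -24 (Q = -4*(-2*0 + 6) = -4*(0 + 6) = -4*6 = -24)
(-18959 + (10270 + 1731)) + (2969 - 1034)/(N(Q, -39) + Z(-14)) = (-18959 + (10270 + 1731)) + (2969 - 1034)/(-39 + (-14)²) = (-18959 + 12001) + 1935/(-39 + 196) = -6958 + 1935/157 = -1090471/157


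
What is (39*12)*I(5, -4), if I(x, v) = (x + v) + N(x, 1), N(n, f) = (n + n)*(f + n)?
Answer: 28548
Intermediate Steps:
N(n, f) = 2*n*(f + n) (N(n, f) = (2*n)*(f + n) = 2*n*(f + n))
I(x, v) = v + x + 2*x*(1 + x) (I(x, v) = (x + v) + 2*x*(1 + x) = (v + x) + 2*x*(1 + x) = v + x + 2*x*(1 + x))
(39*12)*I(5, -4) = (39*12)*(-4 + 5 + 2*5*(1 + 5)) = 468*(-4 + 5 + 2*5*6) = 468*(-4 + 5 + 60) = 468*61 = 28548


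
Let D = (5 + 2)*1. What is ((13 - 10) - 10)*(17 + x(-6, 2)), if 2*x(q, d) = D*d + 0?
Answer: -168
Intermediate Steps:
D = 7 (D = 7*1 = 7)
x(q, d) = 7*d/2 (x(q, d) = (7*d + 0)/2 = (7*d)/2 = 7*d/2)
((13 - 10) - 10)*(17 + x(-6, 2)) = ((13 - 10) - 10)*(17 + (7/2)*2) = (3 - 10)*(17 + 7) = -7*24 = -168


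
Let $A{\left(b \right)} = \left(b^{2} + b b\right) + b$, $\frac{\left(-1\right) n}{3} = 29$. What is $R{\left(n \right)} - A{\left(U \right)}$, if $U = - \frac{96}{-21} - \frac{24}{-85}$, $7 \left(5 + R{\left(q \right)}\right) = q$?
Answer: $- \frac{24569598}{354025} \approx -69.401$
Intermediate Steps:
$n = -87$ ($n = \left(-3\right) 29 = -87$)
$R{\left(q \right)} = -5 + \frac{q}{7}$
$U = \frac{2888}{595}$ ($U = \left(-96\right) \left(- \frac{1}{21}\right) - - \frac{24}{85} = \frac{32}{7} + \frac{24}{85} = \frac{2888}{595} \approx 4.8538$)
$A{\left(b \right)} = b + 2 b^{2}$ ($A{\left(b \right)} = \left(b^{2} + b^{2}\right) + b = 2 b^{2} + b = b + 2 b^{2}$)
$R{\left(n \right)} - A{\left(U \right)} = \left(-5 + \frac{1}{7} \left(-87\right)\right) - \frac{2888 \left(1 + 2 \cdot \frac{2888}{595}\right)}{595} = \left(-5 - \frac{87}{7}\right) - \frac{2888 \left(1 + \frac{5776}{595}\right)}{595} = - \frac{122}{7} - \frac{2888}{595} \cdot \frac{6371}{595} = - \frac{122}{7} - \frac{18399448}{354025} = - \frac{24569598}{354025}$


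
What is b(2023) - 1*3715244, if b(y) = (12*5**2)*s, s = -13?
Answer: -3719144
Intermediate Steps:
b(y) = -3900 (b(y) = (12*5**2)*(-13) = (12*25)*(-13) = 300*(-13) = -3900)
b(2023) - 1*3715244 = -3900 - 1*3715244 = -3900 - 3715244 = -3719144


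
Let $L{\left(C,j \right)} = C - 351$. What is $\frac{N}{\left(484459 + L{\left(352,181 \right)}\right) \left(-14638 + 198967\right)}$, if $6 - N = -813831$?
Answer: $\frac{271279}{29766675780} \approx 9.1135 \cdot 10^{-6}$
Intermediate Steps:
$N = 813837$ ($N = 6 - -813831 = 6 + 813831 = 813837$)
$L{\left(C,j \right)} = -351 + C$
$\frac{N}{\left(484459 + L{\left(352,181 \right)}\right) \left(-14638 + 198967\right)} = \frac{813837}{\left(484459 + \left(-351 + 352\right)\right) \left(-14638 + 198967\right)} = \frac{813837}{\left(484459 + 1\right) 184329} = \frac{813837}{484460 \cdot 184329} = \frac{813837}{89300027340} = 813837 \cdot \frac{1}{89300027340} = \frac{271279}{29766675780}$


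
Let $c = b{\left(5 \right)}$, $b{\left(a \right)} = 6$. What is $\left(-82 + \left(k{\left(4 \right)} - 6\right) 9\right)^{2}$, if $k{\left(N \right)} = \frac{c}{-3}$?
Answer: $23716$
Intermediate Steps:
$c = 6$
$k{\left(N \right)} = -2$ ($k{\left(N \right)} = \frac{6}{-3} = 6 \left(- \frac{1}{3}\right) = -2$)
$\left(-82 + \left(k{\left(4 \right)} - 6\right) 9\right)^{2} = \left(-82 + \left(-2 - 6\right) 9\right)^{2} = \left(-82 - 72\right)^{2} = \left(-154\right)^{2} = 23716$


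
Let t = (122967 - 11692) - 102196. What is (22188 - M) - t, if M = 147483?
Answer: -134374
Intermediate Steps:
t = 9079 (t = 111275 - 102196 = 9079)
(22188 - M) - t = (22188 - 1*147483) - 1*9079 = (22188 - 147483) - 9079 = -125295 - 9079 = -134374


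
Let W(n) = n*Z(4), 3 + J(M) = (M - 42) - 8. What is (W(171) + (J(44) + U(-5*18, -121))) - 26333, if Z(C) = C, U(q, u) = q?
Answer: -25748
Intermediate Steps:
J(M) = -53 + M (J(M) = -3 + ((M - 42) - 8) = -3 + ((-42 + M) - 8) = -3 + (-50 + M) = -53 + M)
W(n) = 4*n (W(n) = n*4 = 4*n)
(W(171) + (J(44) + U(-5*18, -121))) - 26333 = (4*171 + ((-53 + 44) - 5*18)) - 26333 = (684 + (-9 - 90)) - 26333 = (684 - 99) - 26333 = 585 - 26333 = -25748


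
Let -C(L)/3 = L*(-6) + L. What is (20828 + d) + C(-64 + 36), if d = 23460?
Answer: 43868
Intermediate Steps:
C(L) = 15*L (C(L) = -3*(L*(-6) + L) = -3*(-6*L + L) = -(-15)*L = 15*L)
(20828 + d) + C(-64 + 36) = (20828 + 23460) + 15*(-64 + 36) = 44288 + 15*(-28) = 44288 - 420 = 43868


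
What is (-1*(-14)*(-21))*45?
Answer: -13230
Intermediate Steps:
(-1*(-14)*(-21))*45 = (14*(-21))*45 = -294*45 = -13230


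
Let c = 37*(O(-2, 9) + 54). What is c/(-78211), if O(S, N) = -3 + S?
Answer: -259/11173 ≈ -0.023181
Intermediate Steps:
c = 1813 (c = 37*((-3 - 2) + 54) = 37*(-5 + 54) = 37*49 = 1813)
c/(-78211) = 1813/(-78211) = 1813*(-1/78211) = -259/11173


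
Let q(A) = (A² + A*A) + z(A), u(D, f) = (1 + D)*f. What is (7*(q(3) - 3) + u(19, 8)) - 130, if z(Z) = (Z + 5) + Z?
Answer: 212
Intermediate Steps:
z(Z) = 5 + 2*Z (z(Z) = (5 + Z) + Z = 5 + 2*Z)
u(D, f) = f*(1 + D)
q(A) = 5 + 2*A + 2*A² (q(A) = (A² + A*A) + (5 + 2*A) = (A² + A²) + (5 + 2*A) = 2*A² + (5 + 2*A) = 5 + 2*A + 2*A²)
(7*(q(3) - 3) + u(19, 8)) - 130 = (7*((5 + 2*3 + 2*3²) - 3) + 8*(1 + 19)) - 130 = (7*((5 + 6 + 2*9) - 3) + 8*20) - 130 = (7*((5 + 6 + 18) - 3) + 160) - 130 = (7*(29 - 3) + 160) - 130 = (7*26 + 160) - 130 = (182 + 160) - 130 = 342 - 130 = 212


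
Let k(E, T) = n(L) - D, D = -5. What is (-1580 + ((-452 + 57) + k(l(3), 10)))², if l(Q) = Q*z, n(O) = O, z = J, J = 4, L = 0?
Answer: 3880900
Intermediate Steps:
z = 4
l(Q) = 4*Q (l(Q) = Q*4 = 4*Q)
k(E, T) = 5 (k(E, T) = 0 - 1*(-5) = 0 + 5 = 5)
(-1580 + ((-452 + 57) + k(l(3), 10)))² = (-1580 + ((-452 + 57) + 5))² = (-1580 + (-395 + 5))² = (-1580 - 390)² = (-1970)² = 3880900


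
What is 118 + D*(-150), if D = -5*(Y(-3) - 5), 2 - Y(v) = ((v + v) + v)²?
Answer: -62882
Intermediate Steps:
Y(v) = 2 - 9*v² (Y(v) = 2 - ((v + v) + v)² = 2 - (2*v + v)² = 2 - (3*v)² = 2 - 9*v²)
D = 420 (D = -5*((2 - 9*(-3)²) - 5) = -5*((2 - 9*9) - 5) = -5*((2 - 81) - 5) = -5*(-79 - 5) = -5*(-84) = 420)
118 + D*(-150) = 118 + 420*(-150) = 118 - 63000 = -62882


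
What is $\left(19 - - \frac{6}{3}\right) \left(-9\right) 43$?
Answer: $-8127$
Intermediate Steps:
$\left(19 - - \frac{6}{3}\right) \left(-9\right) 43 = \left(19 - \left(-6\right) \frac{1}{3}\right) \left(-9\right) 43 = \left(19 - -2\right) \left(-9\right) 43 = \left(19 + 2\right) \left(-9\right) 43 = 21 \left(-9\right) 43 = \left(-189\right) 43 = -8127$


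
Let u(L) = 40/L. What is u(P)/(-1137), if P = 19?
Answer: -40/21603 ≈ -0.0018516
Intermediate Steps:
u(P)/(-1137) = (40/19)/(-1137) = (40*(1/19))*(-1/1137) = (40/19)*(-1/1137) = -40/21603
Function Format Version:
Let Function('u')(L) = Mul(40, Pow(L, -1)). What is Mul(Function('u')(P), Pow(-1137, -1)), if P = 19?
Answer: Rational(-40, 21603) ≈ -0.0018516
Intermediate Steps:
Mul(Function('u')(P), Pow(-1137, -1)) = Mul(Mul(40, Pow(19, -1)), Pow(-1137, -1)) = Mul(Mul(40, Rational(1, 19)), Rational(-1, 1137)) = Mul(Rational(40, 19), Rational(-1, 1137)) = Rational(-40, 21603)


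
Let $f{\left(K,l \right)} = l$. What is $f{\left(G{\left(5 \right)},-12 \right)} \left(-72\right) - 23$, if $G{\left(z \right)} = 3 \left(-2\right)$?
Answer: $841$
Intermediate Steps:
$G{\left(z \right)} = -6$
$f{\left(G{\left(5 \right)},-12 \right)} \left(-72\right) - 23 = \left(-12\right) \left(-72\right) - 23 = 864 - 23 = 841$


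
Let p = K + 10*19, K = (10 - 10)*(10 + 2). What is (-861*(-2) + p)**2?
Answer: 3655744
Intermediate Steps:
K = 0 (K = 0*12 = 0)
p = 190 (p = 0 + 10*19 = 0 + 190 = 190)
(-861*(-2) + p)**2 = (-861*(-2) + 190)**2 = (1722 + 190)**2 = 1912**2 = 3655744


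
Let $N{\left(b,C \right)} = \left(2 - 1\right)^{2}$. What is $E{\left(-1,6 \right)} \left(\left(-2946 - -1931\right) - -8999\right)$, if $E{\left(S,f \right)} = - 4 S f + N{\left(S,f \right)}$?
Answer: $199600$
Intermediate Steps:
$N{\left(b,C \right)} = 1$ ($N{\left(b,C \right)} = 1^{2} = 1$)
$E{\left(S,f \right)} = 1 - 4 S f$ ($E{\left(S,f \right)} = - 4 S f + 1 = 1 - 4 S f$)
$E{\left(-1,6 \right)} \left(\left(-2946 - -1931\right) - -8999\right) = \left(1 - \left(-4\right) 6\right) \left(\left(-2946 - -1931\right) - -8999\right) = \left(1 + 24\right) \left(\left(-2946 + 1931\right) + 8999\right) = 25 \left(-1015 + 8999\right) = 25 \cdot 7984 = 199600$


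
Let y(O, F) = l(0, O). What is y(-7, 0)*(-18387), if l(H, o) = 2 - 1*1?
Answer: -18387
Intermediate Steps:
l(H, o) = 1 (l(H, o) = 2 - 1 = 1)
y(O, F) = 1
y(-7, 0)*(-18387) = 1*(-18387) = -18387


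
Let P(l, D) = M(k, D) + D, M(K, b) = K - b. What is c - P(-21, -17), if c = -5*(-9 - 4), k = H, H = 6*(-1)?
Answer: 71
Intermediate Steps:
H = -6
k = -6
P(l, D) = -6 (P(l, D) = (-6 - D) + D = -6)
c = 65 (c = -5*(-13) = 65)
c - P(-21, -17) = 65 - 1*(-6) = 65 + 6 = 71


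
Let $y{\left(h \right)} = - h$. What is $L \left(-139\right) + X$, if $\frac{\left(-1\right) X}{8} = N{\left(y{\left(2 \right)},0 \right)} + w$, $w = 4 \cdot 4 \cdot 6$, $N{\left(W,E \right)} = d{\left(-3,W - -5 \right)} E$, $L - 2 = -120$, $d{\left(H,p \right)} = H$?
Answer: $15634$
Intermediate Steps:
$L = -118$ ($L = 2 - 120 = -118$)
$N{\left(W,E \right)} = - 3 E$
$w = 96$ ($w = 16 \cdot 6 = 96$)
$X = -768$ ($X = - 8 \left(\left(-3\right) 0 + 96\right) = - 8 \left(0 + 96\right) = \left(-8\right) 96 = -768$)
$L \left(-139\right) + X = \left(-118\right) \left(-139\right) - 768 = 16402 - 768 = 15634$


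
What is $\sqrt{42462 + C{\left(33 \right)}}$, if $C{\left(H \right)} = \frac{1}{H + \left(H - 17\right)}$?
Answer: $\frac{\sqrt{2080639}}{7} \approx 206.06$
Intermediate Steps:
$C{\left(H \right)} = \frac{1}{-17 + 2 H}$ ($C{\left(H \right)} = \frac{1}{H + \left(-17 + H\right)} = \frac{1}{-17 + 2 H}$)
$\sqrt{42462 + C{\left(33 \right)}} = \sqrt{42462 + \frac{1}{-17 + 2 \cdot 33}} = \sqrt{42462 + \frac{1}{-17 + 66}} = \sqrt{42462 + \frac{1}{49}} = \sqrt{\frac{2080639}{49}} = \frac{\sqrt{2080639}}{7}$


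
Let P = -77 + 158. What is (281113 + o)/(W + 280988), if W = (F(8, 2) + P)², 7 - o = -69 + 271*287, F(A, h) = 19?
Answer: 16951/24249 ≈ 0.69904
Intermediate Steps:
P = 81
o = -77701 (o = 7 - (-69 + 271*287) = 7 - (-69 + 77777) = 7 - 1*77708 = 7 - 77708 = -77701)
W = 10000 (W = (19 + 81)² = 100² = 10000)
(281113 + o)/(W + 280988) = (281113 - 77701)/(10000 + 280988) = 203412/290988 = 203412*(1/290988) = 16951/24249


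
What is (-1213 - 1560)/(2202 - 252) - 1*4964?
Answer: -9682573/1950 ≈ -4965.4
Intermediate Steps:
(-1213 - 1560)/(2202 - 252) - 1*4964 = -2773/1950 - 4964 = -9682573/1950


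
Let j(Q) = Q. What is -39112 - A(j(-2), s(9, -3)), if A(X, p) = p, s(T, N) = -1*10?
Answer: -39102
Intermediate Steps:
s(T, N) = -10
-39112 - A(j(-2), s(9, -3)) = -39112 - 1*(-10) = -39112 + 10 = -39102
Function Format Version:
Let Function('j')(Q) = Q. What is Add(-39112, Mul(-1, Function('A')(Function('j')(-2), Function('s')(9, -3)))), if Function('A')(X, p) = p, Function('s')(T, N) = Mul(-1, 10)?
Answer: -39102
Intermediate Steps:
Function('s')(T, N) = -10
Add(-39112, Mul(-1, Function('A')(Function('j')(-2), Function('s')(9, -3)))) = Add(-39112, Mul(-1, -10)) = Add(-39112, 10) = -39102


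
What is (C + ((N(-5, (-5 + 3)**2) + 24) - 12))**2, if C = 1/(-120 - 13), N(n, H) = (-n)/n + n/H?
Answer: 26863489/283024 ≈ 94.916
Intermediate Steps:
N(n, H) = -1 + n/H
C = -1/133 (C = 1/(-133) = -1/133 ≈ -0.0075188)
(C + ((N(-5, (-5 + 3)**2) + 24) - 12))**2 = (-1/133 + (((-5 - (-5 + 3)**2)/((-5 + 3)**2) + 24) - 12))**2 = (-1/133 + (((-5 - 1*(-2)**2)/((-2)**2) + 24) - 12))**2 = (-1/133 + (((-5 - 1*4)/4 + 24) - 12))**2 = (-1/133 + (((-5 - 4)/4 + 24) - 12))**2 = (-1/133 + (((1/4)*(-9) + 24) - 12))**2 = (-1/133 + ((-9/4 + 24) - 12))**2 = (-1/133 + (87/4 - 12))**2 = (-1/133 + 39/4)**2 = (5183/532)**2 = 26863489/283024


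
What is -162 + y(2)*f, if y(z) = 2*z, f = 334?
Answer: 1174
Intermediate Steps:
-162 + y(2)*f = -162 + (2*2)*334 = -162 + 4*334 = -162 + 1336 = 1174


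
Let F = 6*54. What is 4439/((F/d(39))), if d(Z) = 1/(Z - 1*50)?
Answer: -4439/3564 ≈ -1.2455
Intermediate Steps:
F = 324
d(Z) = 1/(-50 + Z) (d(Z) = 1/(Z - 50) = 1/(-50 + Z))
4439/((F/d(39))) = 4439/((324/(1/(-50 + 39)))) = 4439/((324/(1/(-11)))) = 4439/((324/(-1/11))) = 4439/((324*(-11))) = 4439/(-3564) = 4439*(-1/3564) = -4439/3564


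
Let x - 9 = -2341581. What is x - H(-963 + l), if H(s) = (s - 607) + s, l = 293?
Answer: -2339625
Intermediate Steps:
x = -2341572 (x = 9 - 2341581 = -2341572)
H(s) = -607 + 2*s (H(s) = (-607 + s) + s = -607 + 2*s)
x - H(-963 + l) = -2341572 - (-607 + 2*(-963 + 293)) = -2341572 - (-607 + 2*(-670)) = -2341572 - (-607 - 1340) = -2341572 - 1*(-1947) = -2341572 + 1947 = -2339625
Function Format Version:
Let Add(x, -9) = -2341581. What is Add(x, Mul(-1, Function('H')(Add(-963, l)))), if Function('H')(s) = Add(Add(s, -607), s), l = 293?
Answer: -2339625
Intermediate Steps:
x = -2341572 (x = Add(9, -2341581) = -2341572)
Function('H')(s) = Add(-607, Mul(2, s)) (Function('H')(s) = Add(Add(-607, s), s) = Add(-607, Mul(2, s)))
Add(x, Mul(-1, Function('H')(Add(-963, l)))) = Add(-2341572, Mul(-1, Add(-607, Mul(2, Add(-963, 293))))) = Add(-2341572, Mul(-1, Add(-607, Mul(2, -670)))) = Add(-2341572, Mul(-1, Add(-607, -1340))) = Add(-2341572, Mul(-1, -1947)) = Add(-2341572, 1947) = -2339625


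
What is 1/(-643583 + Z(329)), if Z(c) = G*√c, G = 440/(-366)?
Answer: -21552951087/13871112903501121 + 40260*√329/13871112903501121 ≈ -1.5537e-6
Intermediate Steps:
G = -220/183 (G = 440*(-1/366) = -220/183 ≈ -1.2022)
Z(c) = -220*√c/183
1/(-643583 + Z(329)) = 1/(-643583 - 220*√329/183)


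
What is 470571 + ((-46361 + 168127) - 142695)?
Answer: 449642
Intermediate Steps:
470571 + ((-46361 + 168127) - 142695) = 470571 + (121766 - 142695) = 470571 - 20929 = 449642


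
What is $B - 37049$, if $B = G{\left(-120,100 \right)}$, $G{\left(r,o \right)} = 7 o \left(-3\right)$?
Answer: $-39149$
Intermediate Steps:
$G{\left(r,o \right)} = - 21 o$
$B = -2100$ ($B = \left(-21\right) 100 = -2100$)
$B - 37049 = -2100 - 37049 = -39149$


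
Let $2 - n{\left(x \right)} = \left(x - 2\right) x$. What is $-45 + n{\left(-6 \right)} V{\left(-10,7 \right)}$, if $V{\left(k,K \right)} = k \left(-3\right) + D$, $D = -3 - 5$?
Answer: $-1057$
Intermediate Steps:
$D = -8$ ($D = -3 - 5 = -8$)
$n{\left(x \right)} = 2 - x \left(-2 + x\right)$ ($n{\left(x \right)} = 2 - \left(x - 2\right) x = 2 - \left(-2 + x\right) x = 2 - x \left(-2 + x\right)$)
$V{\left(k,K \right)} = -8 - 3 k$ ($V{\left(k,K \right)} = k \left(-3\right) - 8 = - 3 k - 8 = -8 - 3 k$)
$-45 + n{\left(-6 \right)} V{\left(-10,7 \right)} = -45 + \left(2 - \left(-6\right)^{2} + 2 \left(-6\right)\right) \left(-8 - -30\right) = -45 + \left(2 - 36 - 12\right) \left(-8 + 30\right) = -45 + \left(2 - 36 - 12\right) 22 = -45 - 1012 = -1057$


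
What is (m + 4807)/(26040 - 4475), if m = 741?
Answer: 292/1135 ≈ 0.25727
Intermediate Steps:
(m + 4807)/(26040 - 4475) = (741 + 4807)/(26040 - 4475) = 5548/21565 = 5548*(1/21565) = 292/1135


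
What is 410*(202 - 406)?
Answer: -83640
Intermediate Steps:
410*(202 - 406) = 410*(-204) = -83640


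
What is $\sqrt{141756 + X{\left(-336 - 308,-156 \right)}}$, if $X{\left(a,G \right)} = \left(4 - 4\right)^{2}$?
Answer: $2 \sqrt{35439} \approx 376.5$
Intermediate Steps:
$X{\left(a,G \right)} = 0$ ($X{\left(a,G \right)} = 0^{2} = 0$)
$\sqrt{141756 + X{\left(-336 - 308,-156 \right)}} = \sqrt{141756 + 0} = \sqrt{141756} = 2 \sqrt{35439}$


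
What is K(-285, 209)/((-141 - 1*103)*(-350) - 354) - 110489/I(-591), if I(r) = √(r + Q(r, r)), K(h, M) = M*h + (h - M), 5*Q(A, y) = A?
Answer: -60059/85046 + 110489*I*√1970/1182 ≈ -0.70619 + 4148.9*I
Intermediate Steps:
Q(A, y) = A/5
K(h, M) = h - M + M*h
I(r) = √30*√r/5 (I(r) = √(r + r/5) = √(6*r/5) = √30*√r/5)
K(-285, 209)/((-141 - 1*103)*(-350) - 354) - 110489/I(-591) = (-285 - 1*209 + 209*(-285))/((-141 - 1*103)*(-350) - 354) - 110489*(-I*√1970/1182) = (-285 - 209 - 59565)/((-141 - 103)*(-350) - 354) - 110489*(-I*√1970/1182) = -60059/(-244*(-350) - 354) - 110489*(-I*√1970/1182) = -60059/(85400 - 354) - (-110489)*I*√1970/1182 = -60059/85046 + 110489*I*√1970/1182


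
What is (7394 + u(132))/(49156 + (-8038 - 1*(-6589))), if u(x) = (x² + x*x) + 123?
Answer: 42365/47707 ≈ 0.88803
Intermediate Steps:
u(x) = 123 + 2*x² (u(x) = (x² + x²) + 123 = 2*x² + 123 = 123 + 2*x²)
(7394 + u(132))/(49156 + (-8038 - 1*(-6589))) = (7394 + (123 + 2*132²))/(49156 + (-8038 - 1*(-6589))) = (7394 + (123 + 2*17424))/(49156 + (-8038 + 6589)) = (7394 + (123 + 34848))/(49156 - 1449) = (7394 + 34971)/47707 = 42365*(1/47707) = 42365/47707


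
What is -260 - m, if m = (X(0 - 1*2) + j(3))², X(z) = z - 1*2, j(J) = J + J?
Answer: -264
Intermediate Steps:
j(J) = 2*J
X(z) = -2 + z (X(z) = z - 2 = -2 + z)
m = 4 (m = ((-2 + (0 - 1*2)) + 2*3)² = ((-2 + (0 - 2)) + 6)² = ((-2 - 2) + 6)² = (-4 + 6)² = 2² = 4)
-260 - m = -260 - 1*4 = -260 - 4 = -264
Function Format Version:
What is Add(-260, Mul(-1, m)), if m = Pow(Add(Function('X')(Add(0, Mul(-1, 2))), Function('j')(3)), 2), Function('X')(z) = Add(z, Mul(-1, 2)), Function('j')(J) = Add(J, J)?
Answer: -264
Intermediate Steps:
Function('j')(J) = Mul(2, J)
Function('X')(z) = Add(-2, z) (Function('X')(z) = Add(z, -2) = Add(-2, z))
m = 4 (m = Pow(Add(Add(-2, Add(0, Mul(-1, 2))), Mul(2, 3)), 2) = Pow(Add(Add(-2, Add(0, -2)), 6), 2) = Pow(Add(Add(-2, -2), 6), 2) = Pow(Add(-4, 6), 2) = Pow(2, 2) = 4)
Add(-260, Mul(-1, m)) = Add(-260, Mul(-1, 4)) = Add(-260, -4) = -264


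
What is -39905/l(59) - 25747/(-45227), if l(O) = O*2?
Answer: -1801745289/5336786 ≈ -337.61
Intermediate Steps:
l(O) = 2*O
-39905/l(59) - 25747/(-45227) = -39905/(2*59) - 25747/(-45227) = -39905/118 - 25747*(-1/45227) = -39905*1/118 + 25747/45227 = -39905/118 + 25747/45227 = -1801745289/5336786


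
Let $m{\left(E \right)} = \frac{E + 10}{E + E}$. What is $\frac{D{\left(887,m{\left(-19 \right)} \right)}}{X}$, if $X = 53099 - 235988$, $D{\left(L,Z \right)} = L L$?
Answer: $- \frac{786769}{182889} \approx -4.3019$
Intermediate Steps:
$m{\left(E \right)} = \frac{10 + E}{2 E}$
$D{\left(L,Z \right)} = L^{2}$
$X = -182889$ ($X = 53099 - 235988 = -182889$)
$\frac{D{\left(887,m{\left(-19 \right)} \right)}}{X} = \frac{887^{2}}{-182889} = 786769 \left(- \frac{1}{182889}\right) = - \frac{786769}{182889}$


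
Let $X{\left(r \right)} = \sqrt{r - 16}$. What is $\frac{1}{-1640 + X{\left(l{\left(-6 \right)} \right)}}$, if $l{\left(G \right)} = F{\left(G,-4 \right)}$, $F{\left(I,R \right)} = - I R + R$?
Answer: $- \frac{410}{672411} - \frac{i \sqrt{11}}{1344822} \approx -0.00060975 - 2.4662 \cdot 10^{-6} i$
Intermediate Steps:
$F{\left(I,R \right)} = R - I R$ ($F{\left(I,R \right)} = - I R + R = R - I R$)
$l{\left(G \right)} = -4 + 4 G$ ($l{\left(G \right)} = - 4 \left(1 - G\right) = -4 + 4 G$)
$X{\left(r \right)} = \sqrt{-16 + r}$
$\frac{1}{-1640 + X{\left(l{\left(-6 \right)} \right)}} = \frac{1}{-1640 + \sqrt{-16 + \left(-4 + 4 \left(-6\right)\right)}} = \frac{1}{-1640 + \sqrt{-16 - 28}} = \frac{1}{-1640 + \sqrt{-44}} = \frac{1}{-1640 + 2 i \sqrt{11}}$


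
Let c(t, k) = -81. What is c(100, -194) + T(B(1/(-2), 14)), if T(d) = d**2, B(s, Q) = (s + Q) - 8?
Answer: -203/4 ≈ -50.750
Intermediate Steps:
B(s, Q) = -8 + Q + s (B(s, Q) = (Q + s) - 8 = -8 + Q + s)
c(100, -194) + T(B(1/(-2), 14)) = -81 + (-8 + 14 + 1/(-2))**2 = -81 + (-8 + 14 - 1/2)**2 = -81 + (11/2)**2 = -81 + 121/4 = -203/4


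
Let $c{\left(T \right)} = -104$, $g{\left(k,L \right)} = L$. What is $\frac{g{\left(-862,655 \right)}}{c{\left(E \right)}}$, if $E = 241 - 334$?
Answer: $- \frac{655}{104} \approx -6.2981$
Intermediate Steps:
$E = -93$ ($E = 241 - 334 = -93$)
$\frac{g{\left(-862,655 \right)}}{c{\left(E \right)}} = \frac{655}{-104} = 655 \left(- \frac{1}{104}\right) = - \frac{655}{104}$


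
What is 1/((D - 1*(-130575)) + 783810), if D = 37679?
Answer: 1/952064 ≈ 1.0503e-6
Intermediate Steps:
1/((D - 1*(-130575)) + 783810) = 1/((37679 - 1*(-130575)) + 783810) = 1/((37679 + 130575) + 783810) = 1/(168254 + 783810) = 1/952064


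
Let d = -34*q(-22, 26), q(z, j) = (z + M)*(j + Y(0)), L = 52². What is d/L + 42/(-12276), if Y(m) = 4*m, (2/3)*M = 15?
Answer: -17755/106392 ≈ -0.16688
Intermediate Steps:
M = 45/2 (M = (3/2)*15 = 45/2 ≈ 22.500)
L = 2704
q(z, j) = j*(45/2 + z) (q(z, j) = (z + 45/2)*(j + 4*0) = (45/2 + z)*(j + 0) = (45/2 + z)*j = j*(45/2 + z))
d = -442 (d = -17*26*(45 + 2*(-22)) = -17*26*(45 - 44) = -17*26 = -34*13 = -442)
d/L + 42/(-12276) = -442/2704 + 42/(-12276) = -442*1/2704 + 42*(-1/12276) = -17/104 - 7/2046 = -17755/106392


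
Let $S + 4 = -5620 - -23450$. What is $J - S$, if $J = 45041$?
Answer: $27215$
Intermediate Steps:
$S = 17826$ ($S = -4 - -17830 = -4 + \left(-5620 + 23450\right) = -4 + 17830 = 17826$)
$J - S = 45041 - 17826 = 27215$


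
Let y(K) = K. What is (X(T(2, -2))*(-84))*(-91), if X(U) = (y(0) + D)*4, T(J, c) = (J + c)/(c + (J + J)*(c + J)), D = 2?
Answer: 61152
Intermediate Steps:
T(J, c) = (J + c)/(c + 2*J*(J + c)) (T(J, c) = (J + c)/(c + (2*J)*(J + c)) = (J + c)/(c + 2*J*(J + c)))
X(U) = 8 (X(U) = (0 + 2)*4 = 2*4 = 8)
(X(T(2, -2))*(-84))*(-91) = (8*(-84))*(-91) = -672*(-91) = 61152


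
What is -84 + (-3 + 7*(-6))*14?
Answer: -714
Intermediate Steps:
-84 + (-3 + 7*(-6))*14 = -84 + (-3 - 42)*14 = -84 - 45*14 = -84 - 630 = -714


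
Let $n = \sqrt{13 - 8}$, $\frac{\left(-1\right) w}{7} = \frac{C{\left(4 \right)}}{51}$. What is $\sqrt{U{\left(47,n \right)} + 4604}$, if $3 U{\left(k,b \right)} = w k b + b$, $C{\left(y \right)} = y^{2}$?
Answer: $\frac{\sqrt{11975004 - 88621 \sqrt{5}}}{51} \approx 67.289$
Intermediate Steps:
$w = - \frac{112}{51}$ ($w = - 7 \frac{4^{2}}{51} = - 7 \cdot 16 \cdot \frac{1}{51} = \left(-7\right) \frac{16}{51} = - \frac{112}{51} \approx -2.1961$)
$n = \sqrt{5} \approx 2.2361$
$U{\left(k,b \right)} = \frac{b}{3} - \frac{112 b k}{153}$ ($U{\left(k,b \right)} = \frac{- \frac{112 k}{51} b + b}{3} = \frac{- \frac{112 b k}{51} + b}{3} = \frac{b - \frac{112 b k}{51}}{3} = \frac{b}{3} - \frac{112 b k}{153}$)
$\sqrt{U{\left(47,n \right)} + 4604} = \sqrt{\frac{\sqrt{5} \left(51 - 5264\right)}{153} + 4604} = \sqrt{\frac{1}{153} \sqrt{5} \left(-5213\right) + 4604} = \sqrt{- \frac{5213 \sqrt{5}}{153} + 4604} = \sqrt{4604 - \frac{5213 \sqrt{5}}{153}}$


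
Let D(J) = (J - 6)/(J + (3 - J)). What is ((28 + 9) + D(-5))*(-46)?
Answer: -4600/3 ≈ -1533.3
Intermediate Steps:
D(J) = -2 + J/3 (D(J) = (-6 + J)/3 = (-6 + J)*(⅓) = -2 + J/3)
((28 + 9) + D(-5))*(-46) = ((28 + 9) + (-2 + (⅓)*(-5)))*(-46) = (37 + (-2 - 5/3))*(-46) = (37 - 11/3)*(-46) = (100/3)*(-46) = -4600/3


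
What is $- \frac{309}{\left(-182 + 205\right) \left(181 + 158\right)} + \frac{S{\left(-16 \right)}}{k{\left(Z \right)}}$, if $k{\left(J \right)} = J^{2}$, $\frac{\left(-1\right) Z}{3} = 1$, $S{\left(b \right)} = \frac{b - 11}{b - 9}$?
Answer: $\frac{5222}{64975} \approx 0.080369$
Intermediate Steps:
$S{\left(b \right)} = \frac{-11 + b}{-9 + b}$
$Z = -3$ ($Z = \left(-3\right) 1 = -3$)
$- \frac{309}{\left(-182 + 205\right) \left(181 + 158\right)} + \frac{S{\left(-16 \right)}}{k{\left(Z \right)}} = - \frac{309}{\left(-182 + 205\right) \left(181 + 158\right)} + \frac{\frac{1}{-9 - 16} \left(-11 - 16\right)}{\left(-3\right)^{2}} = - \frac{309}{23 \cdot 339} + \frac{\frac{1}{-25} \left(-27\right)}{9} = - \frac{309}{7797} + \left(- \frac{1}{25}\right) \left(-27\right) \frac{1}{9} = \left(-309\right) \frac{1}{7797} + \frac{27}{25} \cdot \frac{1}{9} = - \frac{103}{2599} + \frac{3}{25} = \frac{5222}{64975}$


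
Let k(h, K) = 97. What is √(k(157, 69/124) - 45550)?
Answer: I*√45453 ≈ 213.2*I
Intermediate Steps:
√(k(157, 69/124) - 45550) = √(97 - 45550) = √(-45453) = I*√45453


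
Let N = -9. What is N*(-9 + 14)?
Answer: -45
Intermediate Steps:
N*(-9 + 14) = -9*(-9 + 14) = -9*5 = -45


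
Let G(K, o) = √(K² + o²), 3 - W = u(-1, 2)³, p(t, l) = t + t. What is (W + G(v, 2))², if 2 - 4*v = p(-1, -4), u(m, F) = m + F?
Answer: (2 + √5)² ≈ 17.944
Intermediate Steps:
p(t, l) = 2*t
u(m, F) = F + m
v = 1 (v = ½ - (-1)/2 = ½ - ¼*(-2) = ½ + ½ = 1)
W = 2 (W = 3 - (2 - 1)³ = 3 - 1*1³ = 3 - 1*1 = 3 - 1 = 2)
(W + G(v, 2))² = (2 + √(1² + 2²))² = (2 + √(1 + 4))² = (2 + √5)²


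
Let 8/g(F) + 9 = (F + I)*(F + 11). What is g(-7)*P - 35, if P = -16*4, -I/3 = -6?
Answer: -1737/35 ≈ -49.629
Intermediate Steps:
I = 18 (I = -3*(-6) = 18)
P = -64
g(F) = 8/(-9 + (11 + F)*(18 + F)) (g(F) = 8/(-9 + (F + 18)*(F + 11)) = 8/(-9 + (18 + F)*(11 + F)) = 8/(-9 + (11 + F)*(18 + F)))
g(-7)*P - 35 = (8/(189 + (-7)² + 29*(-7)))*(-64) - 35 = (8/(189 + 49 - 203))*(-64) - 35 = (8/35)*(-64) - 35 = -512/35 - 35 = -1737/35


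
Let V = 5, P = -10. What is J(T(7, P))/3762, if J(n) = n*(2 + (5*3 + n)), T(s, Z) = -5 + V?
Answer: 0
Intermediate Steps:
T(s, Z) = 0 (T(s, Z) = -5 + 5 = 0)
J(n) = n*(17 + n) (J(n) = n*(2 + (15 + n)) = n*(17 + n))
J(T(7, P))/3762 = (0*(17 + 0))/3762 = (0*17)*(1/3762) = 0*(1/3762) = 0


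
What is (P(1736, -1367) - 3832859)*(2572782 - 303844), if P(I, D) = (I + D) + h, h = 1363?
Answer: -8692589633126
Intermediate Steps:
P(I, D) = 1363 + D + I (P(I, D) = (I + D) + 1363 = (D + I) + 1363 = 1363 + D + I)
(P(1736, -1367) - 3832859)*(2572782 - 303844) = ((1363 - 1367 + 1736) - 3832859)*(2572782 - 303844) = (1732 - 3832859)*2268938 = -3831127*2268938 = -8692589633126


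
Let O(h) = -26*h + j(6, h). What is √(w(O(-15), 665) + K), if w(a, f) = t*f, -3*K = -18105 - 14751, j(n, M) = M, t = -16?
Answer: 2*√78 ≈ 17.664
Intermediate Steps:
O(h) = -25*h (O(h) = -26*h + h = -25*h)
K = 10952 (K = -(-18105 - 14751)/3 = -⅓*(-32856) = 10952)
w(a, f) = -16*f
√(w(O(-15), 665) + K) = √(-16*665 + 10952) = √(-10640 + 10952) = √312 = 2*√78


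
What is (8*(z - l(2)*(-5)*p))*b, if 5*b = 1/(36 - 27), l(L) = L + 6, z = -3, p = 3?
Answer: 104/5 ≈ 20.800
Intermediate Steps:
l(L) = 6 + L
b = 1/45 (b = 1/(5*(36 - 27)) = (⅕)/9 = (⅕)*(⅑) = 1/45 ≈ 0.022222)
(8*(z - l(2)*(-5)*p))*b = (8*(-3 - (6 + 2)*(-5)*3))*(1/45) = (8*(-3 - 8*(-5)*3))*(1/45) = (8*(-3 - (-40)*3))*(1/45) = (8*(-3 - 1*(-120)))*(1/45) = (8*(-3 + 120))*(1/45) = (8*117)*(1/45) = 936*(1/45) = 104/5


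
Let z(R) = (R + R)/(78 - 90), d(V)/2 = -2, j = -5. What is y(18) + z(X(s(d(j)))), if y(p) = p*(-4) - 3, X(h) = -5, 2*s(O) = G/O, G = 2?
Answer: -445/6 ≈ -74.167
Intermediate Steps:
d(V) = -4 (d(V) = 2*(-2) = -4)
s(O) = 1/O (s(O) = (2/O)/2 = 1/O)
y(p) = -3 - 4*p (y(p) = -4*p - 3 = -3 - 4*p)
z(R) = -R/6 (z(R) = (2*R)/(-12) = (2*R)*(-1/12) = -R/6)
y(18) + z(X(s(d(j)))) = (-3 - 4*18) - 1/6*(-5) = (-3 - 72) + 5/6 = -75 + 5/6 = -445/6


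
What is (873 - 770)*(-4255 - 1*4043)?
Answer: -854694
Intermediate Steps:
(873 - 770)*(-4255 - 1*4043) = 103*(-4255 - 4043) = 103*(-8298) = -854694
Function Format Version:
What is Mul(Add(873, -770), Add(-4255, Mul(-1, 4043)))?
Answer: -854694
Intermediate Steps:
Mul(Add(873, -770), Add(-4255, Mul(-1, 4043))) = Mul(103, Add(-4255, -4043)) = Mul(103, -8298) = -854694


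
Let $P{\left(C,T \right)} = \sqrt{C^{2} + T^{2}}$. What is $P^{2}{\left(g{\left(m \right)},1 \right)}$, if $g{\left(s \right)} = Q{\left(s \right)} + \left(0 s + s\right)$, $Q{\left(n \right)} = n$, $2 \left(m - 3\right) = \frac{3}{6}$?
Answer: $\frac{173}{4} \approx 43.25$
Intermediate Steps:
$m = \frac{13}{4}$ ($m = 3 + \frac{3 \cdot \frac{1}{6}}{2} = 3 + \frac{1}{2} \cdot \frac{1}{2} = 3 + \frac{1}{4} = \frac{13}{4} \approx 3.25$)
$g{\left(s \right)} = 2 s$ ($g{\left(s \right)} = s + \left(0 s + s\right) = s + \left(0 + s\right) = s + s = 2 s$)
$P^{2}{\left(g{\left(m \right)},1 \right)} = \left(\sqrt{\left(2 \cdot \frac{13}{4}\right)^{2} + 1^{2}}\right)^{2} = \left(\sqrt{\left(\frac{13}{2}\right)^{2} + 1}\right)^{2} = \left(\sqrt{\frac{169}{4} + 1}\right)^{2} = \left(\sqrt{\frac{173}{4}}\right)^{2} = \left(\frac{\sqrt{173}}{2}\right)^{2} = \frac{173}{4}$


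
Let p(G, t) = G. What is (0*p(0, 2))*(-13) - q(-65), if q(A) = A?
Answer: 65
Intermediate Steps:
(0*p(0, 2))*(-13) - q(-65) = (0*0)*(-13) - 1*(-65) = 0*(-13) + 65 = 0 + 65 = 65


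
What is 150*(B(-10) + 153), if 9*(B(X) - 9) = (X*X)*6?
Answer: 34300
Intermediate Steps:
B(X) = 9 + 2*X**2/3 (B(X) = 9 + ((X*X)*6)/9 = 9 + (X**2*6)/9 = 9 + (6*X**2)/9 = 9 + 2*X**2/3)
150*(B(-10) + 153) = 150*((9 + (2/3)*(-10)**2) + 153) = 150*((9 + (2/3)*100) + 153) = 150*((9 + 200/3) + 153) = 150*(227/3 + 153) = 150*(686/3) = 34300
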